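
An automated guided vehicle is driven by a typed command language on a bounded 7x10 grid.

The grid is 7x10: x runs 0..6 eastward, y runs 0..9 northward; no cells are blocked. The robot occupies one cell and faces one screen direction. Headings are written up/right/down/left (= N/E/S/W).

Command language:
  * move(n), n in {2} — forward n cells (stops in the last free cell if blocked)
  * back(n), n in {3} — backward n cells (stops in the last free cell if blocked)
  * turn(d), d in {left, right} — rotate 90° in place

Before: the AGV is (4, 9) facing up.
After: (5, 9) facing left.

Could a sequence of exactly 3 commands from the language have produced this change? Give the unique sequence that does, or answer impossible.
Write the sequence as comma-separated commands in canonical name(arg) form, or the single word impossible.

key: running back(3) before turn(left) would end elsewhere — order is forced
begin: (4, 9) facing up
t=1 turn(left) ⇒ (4, 9) facing left
t=2 move(2) ⇒ (2, 9) facing left
t=3 back(3) ⇒ (5, 9) facing left
all 64 alternatives checked — unique.

turn(left), move(2), back(3)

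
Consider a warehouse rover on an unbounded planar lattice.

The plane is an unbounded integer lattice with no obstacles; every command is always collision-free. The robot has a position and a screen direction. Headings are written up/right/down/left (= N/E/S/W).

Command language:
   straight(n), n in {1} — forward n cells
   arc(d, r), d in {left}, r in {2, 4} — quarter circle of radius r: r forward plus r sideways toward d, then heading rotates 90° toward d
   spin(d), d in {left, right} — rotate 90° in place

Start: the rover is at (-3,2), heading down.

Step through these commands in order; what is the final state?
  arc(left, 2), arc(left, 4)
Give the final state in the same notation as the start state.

at (3,4), heading up

t0: at (-3,2), heading down
1. arc(left, 2) → at (-1,0), heading right
2. arc(left, 4) → at (3,4), heading up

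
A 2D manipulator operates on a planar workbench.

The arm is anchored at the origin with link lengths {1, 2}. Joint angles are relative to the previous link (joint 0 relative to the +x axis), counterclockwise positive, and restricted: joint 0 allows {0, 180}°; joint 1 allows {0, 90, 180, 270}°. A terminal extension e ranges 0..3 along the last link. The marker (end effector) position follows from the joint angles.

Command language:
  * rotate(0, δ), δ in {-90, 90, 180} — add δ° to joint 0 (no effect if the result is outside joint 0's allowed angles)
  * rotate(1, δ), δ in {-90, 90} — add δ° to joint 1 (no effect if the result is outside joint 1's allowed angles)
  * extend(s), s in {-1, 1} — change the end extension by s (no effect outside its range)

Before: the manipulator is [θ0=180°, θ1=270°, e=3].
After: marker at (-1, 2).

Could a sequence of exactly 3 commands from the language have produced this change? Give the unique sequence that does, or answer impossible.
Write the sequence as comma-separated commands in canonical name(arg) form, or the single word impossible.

initial: [θ0=180°, θ1=270°, e=3]
[1] after extend(-1): [θ0=180°, θ1=270°, e=2]
[2] after extend(-1): [θ0=180°, θ1=270°, e=1]
[3] after extend(-1): [θ0=180°, θ1=270°, e=0]
no rival 3-sequence matches.

extend(-1), extend(-1), extend(-1)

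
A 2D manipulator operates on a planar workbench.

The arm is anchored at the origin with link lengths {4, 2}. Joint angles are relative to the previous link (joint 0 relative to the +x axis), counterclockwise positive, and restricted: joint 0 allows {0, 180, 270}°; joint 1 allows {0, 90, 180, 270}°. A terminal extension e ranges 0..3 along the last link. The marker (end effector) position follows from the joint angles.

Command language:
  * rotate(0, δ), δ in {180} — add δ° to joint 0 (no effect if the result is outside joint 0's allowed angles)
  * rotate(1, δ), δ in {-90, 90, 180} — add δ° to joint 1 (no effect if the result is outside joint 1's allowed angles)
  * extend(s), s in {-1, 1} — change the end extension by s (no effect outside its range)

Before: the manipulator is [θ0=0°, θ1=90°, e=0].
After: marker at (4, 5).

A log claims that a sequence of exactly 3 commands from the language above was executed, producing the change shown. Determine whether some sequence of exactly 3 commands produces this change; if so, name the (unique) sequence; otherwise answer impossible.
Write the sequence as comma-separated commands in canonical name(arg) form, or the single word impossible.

t0: [θ0=0°, θ1=90°, e=0]
t=1 extend(1) ⇒ [θ0=0°, θ1=90°, e=1]
t=2 extend(1) ⇒ [θ0=0°, θ1=90°, e=2]
t=3 extend(1) ⇒ [θ0=0°, θ1=90°, e=3]
all 216 alternatives checked — unique.

extend(1), extend(1), extend(1)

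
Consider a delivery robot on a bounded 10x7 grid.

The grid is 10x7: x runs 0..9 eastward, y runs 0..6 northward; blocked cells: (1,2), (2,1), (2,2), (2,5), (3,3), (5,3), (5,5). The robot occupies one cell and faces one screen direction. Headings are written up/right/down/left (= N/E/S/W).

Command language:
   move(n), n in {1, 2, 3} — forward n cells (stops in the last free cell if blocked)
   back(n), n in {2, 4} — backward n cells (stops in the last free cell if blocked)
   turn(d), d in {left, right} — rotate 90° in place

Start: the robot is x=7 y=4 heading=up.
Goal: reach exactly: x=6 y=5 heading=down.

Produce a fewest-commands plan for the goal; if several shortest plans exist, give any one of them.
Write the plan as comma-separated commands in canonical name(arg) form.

move(1), turn(right), back(2), turn(right)

start: x=7 y=4 heading=up
step 1 (move(1)): x=7 y=5 heading=up
step 2 (turn(right)): x=7 y=5 heading=right
step 3 (back(2)): x=6 y=5 heading=right
step 4 (turn(right)): x=6 y=5 heading=down
no 3-step plan works, so 4 is optimal.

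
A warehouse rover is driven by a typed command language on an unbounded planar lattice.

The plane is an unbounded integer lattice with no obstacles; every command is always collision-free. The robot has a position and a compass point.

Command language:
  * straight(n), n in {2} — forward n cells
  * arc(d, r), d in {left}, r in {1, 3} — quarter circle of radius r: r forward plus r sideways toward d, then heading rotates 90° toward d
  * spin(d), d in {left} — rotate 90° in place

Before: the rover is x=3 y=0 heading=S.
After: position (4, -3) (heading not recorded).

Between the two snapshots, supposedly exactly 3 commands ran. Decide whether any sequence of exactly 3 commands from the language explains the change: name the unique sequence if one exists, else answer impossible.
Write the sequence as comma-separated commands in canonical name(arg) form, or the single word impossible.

key: running spin(left) before straight(2) would end elsewhere — order is forced
begin: x=3 y=0 heading=S
t=1 straight(2) ⇒ x=3 y=-2 heading=S
t=2 arc(left, 1) ⇒ x=4 y=-3 heading=E
t=3 spin(left) ⇒ x=4 y=-3 heading=N
no other 3-command option fits: unique.

straight(2), arc(left, 1), spin(left)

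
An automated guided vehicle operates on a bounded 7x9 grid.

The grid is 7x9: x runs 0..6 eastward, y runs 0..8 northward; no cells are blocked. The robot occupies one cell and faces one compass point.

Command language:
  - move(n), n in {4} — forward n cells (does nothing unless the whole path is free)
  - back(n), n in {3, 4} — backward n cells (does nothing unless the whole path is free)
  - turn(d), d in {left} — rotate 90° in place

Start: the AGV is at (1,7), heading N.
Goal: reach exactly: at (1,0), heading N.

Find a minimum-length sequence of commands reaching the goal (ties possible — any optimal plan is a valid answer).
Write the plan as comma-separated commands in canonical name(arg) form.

t0: at (1,7), heading N
t=1 back(4) ⇒ at (1,3), heading N
t=2 back(3) ⇒ at (1,0), heading N
minimal: 2 command(s), checked below 2.

back(4), back(3)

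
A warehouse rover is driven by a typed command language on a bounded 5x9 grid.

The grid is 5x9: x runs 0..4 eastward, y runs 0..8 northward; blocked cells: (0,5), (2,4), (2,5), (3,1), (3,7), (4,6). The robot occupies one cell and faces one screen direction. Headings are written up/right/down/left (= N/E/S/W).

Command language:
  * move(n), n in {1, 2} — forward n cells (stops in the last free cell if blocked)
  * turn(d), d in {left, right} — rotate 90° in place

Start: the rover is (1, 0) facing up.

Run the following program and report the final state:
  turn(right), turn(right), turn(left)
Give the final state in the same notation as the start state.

(1, 0) facing right

t0: (1, 0) facing up
t=1 turn(right) ⇒ (1, 0) facing right
t=2 turn(right) ⇒ (1, 0) facing down
t=3 turn(left) ⇒ (1, 0) facing right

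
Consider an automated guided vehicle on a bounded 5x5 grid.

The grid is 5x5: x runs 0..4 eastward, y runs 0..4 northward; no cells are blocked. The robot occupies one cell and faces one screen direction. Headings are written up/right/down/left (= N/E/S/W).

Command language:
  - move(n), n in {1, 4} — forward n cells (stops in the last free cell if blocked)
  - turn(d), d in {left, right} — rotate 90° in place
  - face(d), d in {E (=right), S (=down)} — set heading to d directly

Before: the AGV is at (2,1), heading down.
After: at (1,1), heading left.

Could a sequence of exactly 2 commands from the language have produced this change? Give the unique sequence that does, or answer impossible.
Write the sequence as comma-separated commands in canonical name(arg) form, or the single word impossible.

turn(right), move(1)

key: running move(1) before turn(right) would end elsewhere — order is forced
initial: at (2,1), heading down
step 1 (turn(right)): at (2,1), heading left
step 2 (move(1)): at (1,1), heading left
all 36 alternatives checked — unique.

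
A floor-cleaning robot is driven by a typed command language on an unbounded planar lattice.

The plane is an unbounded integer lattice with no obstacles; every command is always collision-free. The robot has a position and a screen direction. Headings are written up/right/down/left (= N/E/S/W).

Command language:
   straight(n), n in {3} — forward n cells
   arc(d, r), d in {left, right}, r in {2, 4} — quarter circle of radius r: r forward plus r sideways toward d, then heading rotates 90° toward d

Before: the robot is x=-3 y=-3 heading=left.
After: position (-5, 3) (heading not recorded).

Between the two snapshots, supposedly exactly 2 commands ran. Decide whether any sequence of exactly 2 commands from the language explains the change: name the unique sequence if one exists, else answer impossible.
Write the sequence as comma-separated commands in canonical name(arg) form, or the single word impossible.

key: order matters: swapping arc(right, 4) and arc(right, 2) lands elsewhere
begin: x=-3 y=-3 heading=left
1. arc(right, 4) → x=-7 y=1 heading=up
2. arc(right, 2) → x=-5 y=3 heading=right
no other 2-command option fits: unique.

arc(right, 4), arc(right, 2)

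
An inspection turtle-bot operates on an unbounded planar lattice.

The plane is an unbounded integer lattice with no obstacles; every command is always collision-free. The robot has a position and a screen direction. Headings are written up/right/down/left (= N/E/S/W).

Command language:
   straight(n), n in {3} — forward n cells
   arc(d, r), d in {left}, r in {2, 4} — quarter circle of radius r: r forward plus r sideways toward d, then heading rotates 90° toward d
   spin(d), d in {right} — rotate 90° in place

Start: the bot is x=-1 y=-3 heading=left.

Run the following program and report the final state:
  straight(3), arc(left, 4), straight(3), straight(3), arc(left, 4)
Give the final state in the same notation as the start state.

t0: x=-1 y=-3 heading=left
[1] after straight(3): x=-4 y=-3 heading=left
[2] after arc(left, 4): x=-8 y=-7 heading=down
[3] after straight(3): x=-8 y=-10 heading=down
[4] after straight(3): x=-8 y=-13 heading=down
[5] after arc(left, 4): x=-4 y=-17 heading=right

x=-4 y=-17 heading=right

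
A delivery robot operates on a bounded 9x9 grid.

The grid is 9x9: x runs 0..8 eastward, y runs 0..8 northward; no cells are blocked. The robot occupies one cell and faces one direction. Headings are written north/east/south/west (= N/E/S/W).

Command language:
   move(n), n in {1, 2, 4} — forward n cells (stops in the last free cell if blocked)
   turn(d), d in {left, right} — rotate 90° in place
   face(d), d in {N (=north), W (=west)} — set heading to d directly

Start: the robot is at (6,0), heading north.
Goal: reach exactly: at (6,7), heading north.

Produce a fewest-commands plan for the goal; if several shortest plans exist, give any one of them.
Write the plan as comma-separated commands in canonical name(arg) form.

begin: at (6,0), heading north
[1] after move(2): at (6,2), heading north
[2] after move(4): at (6,6), heading north
[3] after move(1): at (6,7), heading north
no 2-step plan works, so 3 is optimal.

move(2), move(4), move(1)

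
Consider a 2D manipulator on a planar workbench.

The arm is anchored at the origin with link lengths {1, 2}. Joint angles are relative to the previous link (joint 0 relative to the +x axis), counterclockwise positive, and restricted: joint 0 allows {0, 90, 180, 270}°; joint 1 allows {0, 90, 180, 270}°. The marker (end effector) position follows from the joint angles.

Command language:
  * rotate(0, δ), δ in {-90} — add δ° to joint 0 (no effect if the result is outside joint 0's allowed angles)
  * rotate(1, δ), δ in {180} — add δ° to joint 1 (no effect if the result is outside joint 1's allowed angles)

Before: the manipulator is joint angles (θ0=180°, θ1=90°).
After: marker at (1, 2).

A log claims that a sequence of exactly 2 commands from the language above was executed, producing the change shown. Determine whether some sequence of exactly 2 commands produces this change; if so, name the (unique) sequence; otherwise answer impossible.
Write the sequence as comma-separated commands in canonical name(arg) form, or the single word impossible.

rotate(0, -90), rotate(0, -90)

start: joint angles (θ0=180°, θ1=90°)
step 1 (rotate(0, -90)): joint angles (θ0=90°, θ1=90°)
step 2 (rotate(0, -90)): joint angles (θ0=0°, θ1=90°)
no rival 2-sequence matches.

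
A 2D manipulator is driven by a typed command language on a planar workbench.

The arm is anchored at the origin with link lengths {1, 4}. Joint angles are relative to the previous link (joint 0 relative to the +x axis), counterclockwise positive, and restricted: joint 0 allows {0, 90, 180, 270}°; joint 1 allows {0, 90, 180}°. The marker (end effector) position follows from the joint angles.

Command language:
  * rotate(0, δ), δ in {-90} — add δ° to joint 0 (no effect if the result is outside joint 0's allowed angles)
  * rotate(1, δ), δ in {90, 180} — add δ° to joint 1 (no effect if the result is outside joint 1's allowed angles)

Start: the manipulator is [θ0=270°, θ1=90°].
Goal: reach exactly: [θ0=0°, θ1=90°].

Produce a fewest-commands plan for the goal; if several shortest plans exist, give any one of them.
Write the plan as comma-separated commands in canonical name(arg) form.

start: [θ0=270°, θ1=90°]
t=1 rotate(0, -90) ⇒ [θ0=180°, θ1=90°]
t=2 rotate(0, -90) ⇒ [θ0=90°, θ1=90°]
t=3 rotate(0, -90) ⇒ [θ0=0°, θ1=90°]
minimal: 3 command(s), checked below 3.

rotate(0, -90), rotate(0, -90), rotate(0, -90)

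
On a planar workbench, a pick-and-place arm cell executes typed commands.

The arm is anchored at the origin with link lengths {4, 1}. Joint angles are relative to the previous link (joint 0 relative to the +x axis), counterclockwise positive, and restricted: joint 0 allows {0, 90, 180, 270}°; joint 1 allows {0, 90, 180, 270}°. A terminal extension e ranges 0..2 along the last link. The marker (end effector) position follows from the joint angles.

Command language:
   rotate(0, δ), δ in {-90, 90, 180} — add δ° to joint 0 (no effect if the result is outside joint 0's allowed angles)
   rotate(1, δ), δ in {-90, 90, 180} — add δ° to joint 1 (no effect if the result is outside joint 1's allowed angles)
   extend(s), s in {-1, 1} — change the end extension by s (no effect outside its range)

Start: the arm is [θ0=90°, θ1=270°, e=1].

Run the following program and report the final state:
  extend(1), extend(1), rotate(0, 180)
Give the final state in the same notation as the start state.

initial: [θ0=90°, θ1=270°, e=1]
[1] after extend(1): [θ0=90°, θ1=270°, e=2]
[2] after extend(1): [θ0=90°, θ1=270°, e=2]
[3] after rotate(0, 180): [θ0=270°, θ1=270°, e=2]

[θ0=270°, θ1=270°, e=2]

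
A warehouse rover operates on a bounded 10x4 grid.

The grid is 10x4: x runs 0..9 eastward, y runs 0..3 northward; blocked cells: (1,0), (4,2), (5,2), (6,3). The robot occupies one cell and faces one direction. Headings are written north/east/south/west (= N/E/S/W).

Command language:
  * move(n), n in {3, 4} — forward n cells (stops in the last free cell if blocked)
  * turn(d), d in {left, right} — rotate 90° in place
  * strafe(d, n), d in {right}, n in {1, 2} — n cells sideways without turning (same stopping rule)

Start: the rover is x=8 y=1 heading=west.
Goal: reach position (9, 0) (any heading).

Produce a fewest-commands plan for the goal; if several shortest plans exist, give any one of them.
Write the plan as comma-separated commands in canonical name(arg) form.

turn(left), turn(left), strafe(right, 1), move(3)

from: x=8 y=1 heading=west
[1] after turn(left): x=8 y=1 heading=south
[2] after turn(left): x=8 y=1 heading=east
[3] after strafe(right, 1): x=8 y=0 heading=east
[4] after move(3): x=9 y=0 heading=east
no 3-step plan works, so 4 is optimal.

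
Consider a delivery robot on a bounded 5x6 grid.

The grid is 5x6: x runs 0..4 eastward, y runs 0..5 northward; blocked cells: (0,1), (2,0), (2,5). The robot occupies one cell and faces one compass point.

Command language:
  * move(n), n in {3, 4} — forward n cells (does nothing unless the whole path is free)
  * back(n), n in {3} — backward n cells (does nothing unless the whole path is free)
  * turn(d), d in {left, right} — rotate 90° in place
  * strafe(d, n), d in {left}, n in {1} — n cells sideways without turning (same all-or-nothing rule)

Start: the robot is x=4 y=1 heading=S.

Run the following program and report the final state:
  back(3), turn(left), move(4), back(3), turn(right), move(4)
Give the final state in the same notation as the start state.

begin: x=4 y=1 heading=S
[1] after back(3): x=4 y=4 heading=S
[2] after turn(left): x=4 y=4 heading=E
[3] after move(4): x=4 y=4 heading=E
[4] after back(3): x=1 y=4 heading=E
[5] after turn(right): x=1 y=4 heading=S
[6] after move(4): x=1 y=0 heading=S

x=1 y=0 heading=S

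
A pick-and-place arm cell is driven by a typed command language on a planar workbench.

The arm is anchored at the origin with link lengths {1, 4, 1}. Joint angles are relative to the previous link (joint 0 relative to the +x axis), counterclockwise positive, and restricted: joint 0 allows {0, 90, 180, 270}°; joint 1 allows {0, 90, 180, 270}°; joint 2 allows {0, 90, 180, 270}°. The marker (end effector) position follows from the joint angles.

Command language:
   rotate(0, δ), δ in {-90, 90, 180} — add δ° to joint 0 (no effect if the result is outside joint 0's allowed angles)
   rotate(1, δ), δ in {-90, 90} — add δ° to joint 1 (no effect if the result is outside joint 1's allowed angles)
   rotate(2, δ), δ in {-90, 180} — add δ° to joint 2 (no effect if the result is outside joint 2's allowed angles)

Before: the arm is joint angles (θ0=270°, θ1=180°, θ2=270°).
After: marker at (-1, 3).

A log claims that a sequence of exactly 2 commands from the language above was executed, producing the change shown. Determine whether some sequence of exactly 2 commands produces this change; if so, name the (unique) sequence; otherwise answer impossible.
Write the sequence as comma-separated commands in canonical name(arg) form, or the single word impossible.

rotate(2, -90), rotate(2, -90)

initial: joint angles (θ0=270°, θ1=180°, θ2=270°)
1. rotate(2, -90) → joint angles (θ0=270°, θ1=180°, θ2=180°)
2. rotate(2, -90) → joint angles (θ0=270°, θ1=180°, θ2=90°)
uniquely the one of 49 2-step routes that fits.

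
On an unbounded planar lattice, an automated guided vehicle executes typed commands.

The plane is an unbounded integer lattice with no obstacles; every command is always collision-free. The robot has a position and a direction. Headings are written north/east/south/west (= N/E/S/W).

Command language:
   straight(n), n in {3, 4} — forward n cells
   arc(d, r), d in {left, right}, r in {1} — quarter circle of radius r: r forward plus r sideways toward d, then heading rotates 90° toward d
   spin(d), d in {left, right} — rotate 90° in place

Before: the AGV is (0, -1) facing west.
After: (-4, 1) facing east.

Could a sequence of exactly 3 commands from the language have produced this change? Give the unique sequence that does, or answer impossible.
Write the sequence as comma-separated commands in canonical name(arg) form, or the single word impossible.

straight(4), arc(right, 1), arc(right, 1)

key: cell and facing (now E) both changed — the 3 commands mix motion and turning
begin: (0, -1) facing west
[1] after straight(4): (-4, -1) facing west
[2] after arc(right, 1): (-5, 0) facing north
[3] after arc(right, 1): (-4, 1) facing east
uniquely the one of 216 3-step routes that fits.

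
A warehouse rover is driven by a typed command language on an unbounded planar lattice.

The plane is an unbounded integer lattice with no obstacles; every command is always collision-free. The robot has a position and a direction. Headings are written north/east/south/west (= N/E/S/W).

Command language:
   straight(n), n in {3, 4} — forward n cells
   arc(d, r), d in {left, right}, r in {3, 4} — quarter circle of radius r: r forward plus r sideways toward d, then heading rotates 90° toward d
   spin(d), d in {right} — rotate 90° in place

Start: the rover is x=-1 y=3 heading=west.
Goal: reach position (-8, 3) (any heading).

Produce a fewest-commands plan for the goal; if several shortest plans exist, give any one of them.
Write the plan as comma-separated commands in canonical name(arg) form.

t0: x=-1 y=3 heading=west
t=1 straight(3) ⇒ x=-4 y=3 heading=west
t=2 straight(4) ⇒ x=-8 y=3 heading=west
nothing shorter than 2 reaches the goal.

straight(3), straight(4)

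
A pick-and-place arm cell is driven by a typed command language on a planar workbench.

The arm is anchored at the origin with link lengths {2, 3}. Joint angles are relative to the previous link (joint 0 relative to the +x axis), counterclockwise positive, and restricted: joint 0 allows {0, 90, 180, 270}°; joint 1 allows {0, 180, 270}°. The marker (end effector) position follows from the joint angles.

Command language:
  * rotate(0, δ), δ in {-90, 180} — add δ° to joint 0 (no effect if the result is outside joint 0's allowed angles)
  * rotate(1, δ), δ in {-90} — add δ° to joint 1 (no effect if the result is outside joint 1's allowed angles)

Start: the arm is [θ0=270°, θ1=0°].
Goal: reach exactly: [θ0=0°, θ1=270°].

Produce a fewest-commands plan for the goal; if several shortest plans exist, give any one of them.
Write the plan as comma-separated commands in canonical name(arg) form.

start: [θ0=270°, θ1=0°]
[1] after rotate(1, -90): [θ0=270°, θ1=270°]
[2] after rotate(0, 180): [θ0=90°, θ1=270°]
[3] after rotate(0, -90): [θ0=0°, θ1=270°]
nothing shorter than 3 reaches the goal.

rotate(1, -90), rotate(0, 180), rotate(0, -90)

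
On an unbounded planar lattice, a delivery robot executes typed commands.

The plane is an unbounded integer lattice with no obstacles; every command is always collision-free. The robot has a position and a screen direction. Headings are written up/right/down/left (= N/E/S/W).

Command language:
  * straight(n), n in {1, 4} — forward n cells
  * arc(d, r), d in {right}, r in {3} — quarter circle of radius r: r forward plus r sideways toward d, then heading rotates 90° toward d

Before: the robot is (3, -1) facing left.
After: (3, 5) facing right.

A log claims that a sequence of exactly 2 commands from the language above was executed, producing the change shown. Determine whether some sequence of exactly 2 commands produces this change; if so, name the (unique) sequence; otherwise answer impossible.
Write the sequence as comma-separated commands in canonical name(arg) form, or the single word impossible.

arc(right, 3), arc(right, 3)

key: position moved to (3,5) AND the heading swung to E — translation plus rotation needed
from: (3, -1) facing left
step 1 (arc(right, 3)): (0, 2) facing up
step 2 (arc(right, 3)): (3, 5) facing right
no other 2-command option fits: unique.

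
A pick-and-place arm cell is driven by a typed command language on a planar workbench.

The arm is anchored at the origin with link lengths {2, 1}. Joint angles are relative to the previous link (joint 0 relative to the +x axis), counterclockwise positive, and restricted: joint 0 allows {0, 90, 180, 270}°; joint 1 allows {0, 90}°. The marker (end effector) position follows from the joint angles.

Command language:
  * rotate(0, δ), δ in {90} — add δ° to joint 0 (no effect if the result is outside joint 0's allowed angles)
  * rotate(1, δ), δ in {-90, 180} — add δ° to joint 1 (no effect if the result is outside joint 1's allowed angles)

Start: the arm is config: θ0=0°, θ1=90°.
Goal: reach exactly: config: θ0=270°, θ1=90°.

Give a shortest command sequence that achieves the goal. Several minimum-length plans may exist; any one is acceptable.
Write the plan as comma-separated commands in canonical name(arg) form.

t0: config: θ0=0°, θ1=90°
[1] after rotate(0, 90): config: θ0=90°, θ1=90°
[2] after rotate(0, 90): config: θ0=180°, θ1=90°
[3] after rotate(0, 90): config: θ0=270°, θ1=90°
minimal: 3 command(s), checked below 3.

rotate(0, 90), rotate(0, 90), rotate(0, 90)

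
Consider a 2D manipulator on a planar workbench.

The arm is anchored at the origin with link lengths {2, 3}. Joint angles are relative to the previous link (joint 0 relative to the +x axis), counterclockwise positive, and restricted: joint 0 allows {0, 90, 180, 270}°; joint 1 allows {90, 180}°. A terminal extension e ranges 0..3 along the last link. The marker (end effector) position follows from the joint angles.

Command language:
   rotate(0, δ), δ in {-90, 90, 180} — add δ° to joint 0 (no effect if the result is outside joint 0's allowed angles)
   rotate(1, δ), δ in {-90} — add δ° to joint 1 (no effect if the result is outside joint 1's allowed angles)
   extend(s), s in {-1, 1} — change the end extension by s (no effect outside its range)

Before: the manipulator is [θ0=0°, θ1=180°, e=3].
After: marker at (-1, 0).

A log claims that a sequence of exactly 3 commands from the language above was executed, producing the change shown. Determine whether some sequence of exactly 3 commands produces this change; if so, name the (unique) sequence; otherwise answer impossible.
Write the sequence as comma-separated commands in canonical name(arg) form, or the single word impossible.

begin: [θ0=0°, θ1=180°, e=3]
[1] after extend(-1): [θ0=0°, θ1=180°, e=2]
[2] after extend(-1): [θ0=0°, θ1=180°, e=1]
[3] after extend(-1): [θ0=0°, θ1=180°, e=0]
no rival 3-sequence matches.

extend(-1), extend(-1), extend(-1)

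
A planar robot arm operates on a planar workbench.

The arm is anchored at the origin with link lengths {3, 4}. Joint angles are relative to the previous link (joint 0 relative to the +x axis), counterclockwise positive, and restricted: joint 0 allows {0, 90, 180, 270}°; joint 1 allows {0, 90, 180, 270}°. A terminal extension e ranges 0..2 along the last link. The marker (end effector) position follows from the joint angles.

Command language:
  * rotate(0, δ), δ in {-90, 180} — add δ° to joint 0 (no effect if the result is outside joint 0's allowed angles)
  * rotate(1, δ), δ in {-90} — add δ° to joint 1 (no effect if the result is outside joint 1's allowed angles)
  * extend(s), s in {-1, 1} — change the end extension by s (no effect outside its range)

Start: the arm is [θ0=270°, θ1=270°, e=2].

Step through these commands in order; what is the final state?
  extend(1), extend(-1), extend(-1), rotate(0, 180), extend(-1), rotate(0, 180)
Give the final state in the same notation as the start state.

[θ0=270°, θ1=270°, e=0]

initial: [θ0=270°, θ1=270°, e=2]
1. extend(1) → [θ0=270°, θ1=270°, e=2]
2. extend(-1) → [θ0=270°, θ1=270°, e=1]
3. extend(-1) → [θ0=270°, θ1=270°, e=0]
4. rotate(0, 180) → [θ0=90°, θ1=270°, e=0]
5. extend(-1) → [θ0=90°, θ1=270°, e=0]
6. rotate(0, 180) → [θ0=270°, θ1=270°, e=0]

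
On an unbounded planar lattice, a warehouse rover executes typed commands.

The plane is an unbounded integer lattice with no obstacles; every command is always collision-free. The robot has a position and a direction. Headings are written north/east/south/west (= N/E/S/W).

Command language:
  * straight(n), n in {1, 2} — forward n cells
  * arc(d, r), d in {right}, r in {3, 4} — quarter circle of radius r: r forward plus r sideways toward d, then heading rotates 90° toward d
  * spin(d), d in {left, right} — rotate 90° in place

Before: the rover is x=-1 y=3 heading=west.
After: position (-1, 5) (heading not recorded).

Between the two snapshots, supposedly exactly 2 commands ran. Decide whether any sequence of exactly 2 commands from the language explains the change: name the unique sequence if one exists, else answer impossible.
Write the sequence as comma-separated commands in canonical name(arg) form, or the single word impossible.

key: order matters: swapping spin(right) and straight(2) lands elsewhere
t0: x=-1 y=3 heading=west
[1] after spin(right): x=-1 y=3 heading=north
[2] after straight(2): x=-1 y=5 heading=north
all 36 alternatives checked — unique.

spin(right), straight(2)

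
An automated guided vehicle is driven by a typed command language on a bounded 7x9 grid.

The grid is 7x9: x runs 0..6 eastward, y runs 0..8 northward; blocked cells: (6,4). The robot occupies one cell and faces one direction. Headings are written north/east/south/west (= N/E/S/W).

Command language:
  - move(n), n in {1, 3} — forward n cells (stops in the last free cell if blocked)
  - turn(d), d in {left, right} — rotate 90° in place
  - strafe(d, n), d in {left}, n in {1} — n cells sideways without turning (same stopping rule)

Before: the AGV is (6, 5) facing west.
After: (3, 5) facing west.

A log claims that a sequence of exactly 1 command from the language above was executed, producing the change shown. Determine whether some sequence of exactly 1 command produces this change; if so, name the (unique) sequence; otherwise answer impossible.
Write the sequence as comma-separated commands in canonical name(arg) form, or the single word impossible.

move(3)

key: heading stays W — the single command does not turn
initial: (6, 5) facing west
1. move(3) → (3, 5) facing west
uniquely the one of 5 1-step routes that fits.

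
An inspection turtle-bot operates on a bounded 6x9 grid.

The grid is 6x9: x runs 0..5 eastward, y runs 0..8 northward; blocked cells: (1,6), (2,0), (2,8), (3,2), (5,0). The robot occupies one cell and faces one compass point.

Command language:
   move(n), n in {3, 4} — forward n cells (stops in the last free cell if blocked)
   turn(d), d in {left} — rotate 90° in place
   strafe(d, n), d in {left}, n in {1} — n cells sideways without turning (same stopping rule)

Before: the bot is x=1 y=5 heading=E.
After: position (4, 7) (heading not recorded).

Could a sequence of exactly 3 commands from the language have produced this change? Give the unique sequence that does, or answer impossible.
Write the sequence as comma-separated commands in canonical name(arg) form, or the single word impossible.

key: running strafe(left, 1) before move(3) would end elsewhere — order is forced
from: x=1 y=5 heading=E
[1] after move(3): x=4 y=5 heading=E
[2] after strafe(left, 1): x=4 y=6 heading=E
[3] after strafe(left, 1): x=4 y=7 heading=E
all 64 alternatives checked — unique.

move(3), strafe(left, 1), strafe(left, 1)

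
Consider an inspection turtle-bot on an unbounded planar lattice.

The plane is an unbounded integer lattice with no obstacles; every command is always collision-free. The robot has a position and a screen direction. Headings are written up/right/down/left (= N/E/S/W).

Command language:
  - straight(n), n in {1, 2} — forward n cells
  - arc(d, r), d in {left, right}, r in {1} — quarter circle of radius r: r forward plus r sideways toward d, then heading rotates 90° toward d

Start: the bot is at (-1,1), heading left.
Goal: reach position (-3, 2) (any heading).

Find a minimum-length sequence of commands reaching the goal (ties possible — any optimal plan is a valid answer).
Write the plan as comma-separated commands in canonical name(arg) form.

initial: at (-1,1), heading left
[1] after straight(1): at (-2,1), heading left
[2] after arc(right, 1): at (-3,2), heading up
minimal: 2 command(s), checked below 2.

straight(1), arc(right, 1)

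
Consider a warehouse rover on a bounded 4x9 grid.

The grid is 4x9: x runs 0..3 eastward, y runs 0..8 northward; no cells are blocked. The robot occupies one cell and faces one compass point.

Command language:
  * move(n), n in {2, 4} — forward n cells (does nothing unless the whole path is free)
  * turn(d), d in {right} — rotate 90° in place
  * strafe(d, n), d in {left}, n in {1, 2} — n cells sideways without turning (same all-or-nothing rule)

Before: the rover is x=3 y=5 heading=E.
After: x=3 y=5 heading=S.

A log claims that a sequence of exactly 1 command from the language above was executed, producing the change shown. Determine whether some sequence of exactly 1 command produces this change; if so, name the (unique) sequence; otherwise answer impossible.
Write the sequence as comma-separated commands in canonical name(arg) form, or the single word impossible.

turn(right)

key: (3,5) unchanged — the single command moves nothing
begin: x=3 y=5 heading=E
1. turn(right) → x=3 y=5 heading=S
no other 1-command option fits: unique.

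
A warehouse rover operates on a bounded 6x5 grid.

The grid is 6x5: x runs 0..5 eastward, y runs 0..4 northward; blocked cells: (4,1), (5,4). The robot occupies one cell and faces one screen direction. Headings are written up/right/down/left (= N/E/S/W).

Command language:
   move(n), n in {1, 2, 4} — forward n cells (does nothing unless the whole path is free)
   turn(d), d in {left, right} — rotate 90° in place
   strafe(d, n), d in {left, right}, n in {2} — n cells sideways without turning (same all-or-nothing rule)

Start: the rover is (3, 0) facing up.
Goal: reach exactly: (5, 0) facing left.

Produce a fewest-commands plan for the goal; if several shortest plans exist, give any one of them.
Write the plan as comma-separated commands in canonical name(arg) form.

begin: (3, 0) facing up
t=1 strafe(right, 2) ⇒ (5, 0) facing up
t=2 turn(left) ⇒ (5, 0) facing left
minimal: 2 command(s), checked below 2.

strafe(right, 2), turn(left)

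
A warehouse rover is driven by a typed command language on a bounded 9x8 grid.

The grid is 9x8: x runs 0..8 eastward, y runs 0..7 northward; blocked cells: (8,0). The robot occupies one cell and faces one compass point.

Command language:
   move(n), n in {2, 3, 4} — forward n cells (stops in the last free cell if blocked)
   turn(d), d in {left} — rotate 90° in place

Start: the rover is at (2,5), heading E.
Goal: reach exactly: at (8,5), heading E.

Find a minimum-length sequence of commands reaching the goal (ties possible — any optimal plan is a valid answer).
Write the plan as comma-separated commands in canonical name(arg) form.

initial: at (2,5), heading E
step 1 (move(2)): at (4,5), heading E
step 2 (move(4)): at (8,5), heading E
shorter routes all fall short; 2 is best.

move(2), move(4)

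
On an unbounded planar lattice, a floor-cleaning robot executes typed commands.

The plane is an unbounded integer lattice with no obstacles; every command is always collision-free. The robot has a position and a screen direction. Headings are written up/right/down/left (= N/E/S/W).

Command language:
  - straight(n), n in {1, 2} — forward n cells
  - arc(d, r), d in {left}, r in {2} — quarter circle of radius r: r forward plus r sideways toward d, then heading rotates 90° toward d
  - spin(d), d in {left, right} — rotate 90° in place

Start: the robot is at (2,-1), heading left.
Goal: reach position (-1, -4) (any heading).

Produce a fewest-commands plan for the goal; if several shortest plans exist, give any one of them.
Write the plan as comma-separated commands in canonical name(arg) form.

straight(1), arc(left, 2), straight(1)

initial: at (2,-1), heading left
t=1 straight(1) ⇒ at (1,-1), heading left
t=2 arc(left, 2) ⇒ at (-1,-3), heading down
t=3 straight(1) ⇒ at (-1,-4), heading down
nothing shorter than 3 reaches the goal.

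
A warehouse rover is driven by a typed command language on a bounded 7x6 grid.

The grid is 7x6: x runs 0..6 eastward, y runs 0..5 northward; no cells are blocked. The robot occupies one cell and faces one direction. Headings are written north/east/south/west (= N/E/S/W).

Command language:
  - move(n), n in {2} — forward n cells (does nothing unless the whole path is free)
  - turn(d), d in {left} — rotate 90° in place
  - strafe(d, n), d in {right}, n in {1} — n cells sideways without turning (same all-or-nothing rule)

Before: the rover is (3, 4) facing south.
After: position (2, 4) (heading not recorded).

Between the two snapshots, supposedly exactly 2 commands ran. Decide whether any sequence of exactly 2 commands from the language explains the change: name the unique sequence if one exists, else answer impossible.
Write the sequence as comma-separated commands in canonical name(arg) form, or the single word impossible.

key: running turn(left) before strafe(right, 1) would end elsewhere — order is forced
begin: (3, 4) facing south
t=1 strafe(right, 1) ⇒ (2, 4) facing south
t=2 turn(left) ⇒ (2, 4) facing east
all 9 alternatives checked — unique.

strafe(right, 1), turn(left)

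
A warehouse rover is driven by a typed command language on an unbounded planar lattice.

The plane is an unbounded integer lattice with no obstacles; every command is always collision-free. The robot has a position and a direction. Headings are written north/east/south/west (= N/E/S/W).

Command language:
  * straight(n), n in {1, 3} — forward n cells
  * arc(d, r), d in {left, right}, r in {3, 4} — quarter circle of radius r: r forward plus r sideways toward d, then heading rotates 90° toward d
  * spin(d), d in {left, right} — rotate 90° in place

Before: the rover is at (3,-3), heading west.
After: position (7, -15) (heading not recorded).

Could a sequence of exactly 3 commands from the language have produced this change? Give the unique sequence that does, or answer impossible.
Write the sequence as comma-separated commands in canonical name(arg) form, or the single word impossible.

arc(left, 4), arc(left, 4), arc(right, 4)

key: order matters: swapping arc(left, 4) and arc(right, 4) lands elsewhere
start: at (3,-3), heading west
step 1 (arc(left, 4)): at (-1,-7), heading south
step 2 (arc(left, 4)): at (3,-11), heading east
step 3 (arc(right, 4)): at (7,-15), heading south
no rival 3-sequence matches.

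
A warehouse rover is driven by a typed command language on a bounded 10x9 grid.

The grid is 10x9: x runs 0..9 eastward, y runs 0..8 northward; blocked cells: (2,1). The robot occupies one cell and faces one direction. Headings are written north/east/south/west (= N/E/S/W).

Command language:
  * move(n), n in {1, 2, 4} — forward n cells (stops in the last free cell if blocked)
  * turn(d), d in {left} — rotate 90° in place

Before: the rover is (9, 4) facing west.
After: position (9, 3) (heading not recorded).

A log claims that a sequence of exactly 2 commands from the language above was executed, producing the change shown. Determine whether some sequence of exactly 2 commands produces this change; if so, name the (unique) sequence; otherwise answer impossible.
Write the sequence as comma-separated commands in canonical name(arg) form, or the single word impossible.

key: running move(1) before turn(left) would end elsewhere — order is forced
initial: (9, 4) facing west
step 1 (turn(left)): (9, 4) facing south
step 2 (move(1)): (9, 3) facing south
no rival 2-sequence matches.

turn(left), move(1)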